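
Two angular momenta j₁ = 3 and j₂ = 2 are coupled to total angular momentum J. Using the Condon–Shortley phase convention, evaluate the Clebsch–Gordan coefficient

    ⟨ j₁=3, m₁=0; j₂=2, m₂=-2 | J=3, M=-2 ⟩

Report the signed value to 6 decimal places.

+√(1/3) = +0.577350

j₁+j₂−J=2  J+j₁−j₂=4  J−j₁+j₂=2  j₁+j₂+J+1=9
(j₁±m₁, j₂±m₂, J±M) = (3,3,0,4,1,5)
P² = 192
sum k=0..0:
  [0] +1/24 = 1/24
S = 1/24
C² = P²·S² = 1/3 ; C = +0.577350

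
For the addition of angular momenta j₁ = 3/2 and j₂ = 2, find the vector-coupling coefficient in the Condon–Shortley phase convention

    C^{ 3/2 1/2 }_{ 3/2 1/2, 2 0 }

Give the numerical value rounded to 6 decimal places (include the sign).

-0.447214  (= −√(1/5))

√[4·2!1!2!/6! · 2!1!2!2!2!1!] = √(16/45)
  +(−1)^0/∏(0,2,1,2,0,0)! = 1/4  (running 1/4)
  +(−1)^1/∏(1,1,0,1,1,1)! = -1  (running -3/4)
⟨..|..⟩ = √(16/45)·(-3/4) = -0.447214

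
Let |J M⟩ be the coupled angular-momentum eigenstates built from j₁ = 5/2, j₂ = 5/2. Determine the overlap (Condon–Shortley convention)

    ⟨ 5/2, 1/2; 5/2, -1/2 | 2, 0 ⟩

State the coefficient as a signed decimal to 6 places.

j₁+j₂−J=3  J+j₁−j₂=2  J−j₁+j₂=2  j₁+j₂+J+1=8
(j₁±m₁, j₂±m₂, J±M) = (3,2,2,3,2,2)
P² = 12/7
sum k=0..2:
  [0] +1/24 = 1/24
  [1] −1/2 = -1/2
  [2] +1/8 = 1/8
S = -1/3
C² = P²·S² = 4/21 ; C = -0.436436

−√(4/21) = -0.436436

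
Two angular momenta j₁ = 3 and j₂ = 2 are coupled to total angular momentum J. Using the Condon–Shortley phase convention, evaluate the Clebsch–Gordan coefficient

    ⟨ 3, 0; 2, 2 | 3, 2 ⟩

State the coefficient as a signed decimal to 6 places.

+√(1/3) ≈ +0.577350

√[7·2!4!2!/9! · 3!3!4!0!5!1!] = √(192)
  +(−1)^2/∏(2,0,1,2,3,0)! = 1/24  (running 1/24)
⟨..|..⟩ = √(192)·(1/24) = +0.577350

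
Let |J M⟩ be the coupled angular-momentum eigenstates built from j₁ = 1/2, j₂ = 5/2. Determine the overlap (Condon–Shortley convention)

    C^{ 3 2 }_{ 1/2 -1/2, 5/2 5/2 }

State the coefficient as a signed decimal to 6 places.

triangle: 0!×1!×5!/7! = 120/5040
(j±m)!: 0!×1!×5!×0!×5!×1! = 14400
prefactor² = (2J+1)×Δ×N² = 2400
  k=0: +1/(0!×0!×1!×5!×0!×0!) = 1/120
Σ = 1/120  ⇒  CG² = 2400×1/120² = 1/6
CG = +√(1/6) = +0.408248

+0.408248  (= +√(1/6))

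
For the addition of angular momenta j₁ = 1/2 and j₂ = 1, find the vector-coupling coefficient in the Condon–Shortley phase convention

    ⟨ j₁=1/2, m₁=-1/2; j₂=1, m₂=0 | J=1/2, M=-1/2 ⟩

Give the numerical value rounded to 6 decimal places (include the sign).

−√(1/3) = -0.577350

√[2·1!0!1!/3! · 0!1!1!1!0!1!] = √(1/3)
  +(−1)^1/∏(1,0,0,0,0,1)! = -1  (running -1)
⟨..|..⟩ = √(1/3)·(-1) = -0.577350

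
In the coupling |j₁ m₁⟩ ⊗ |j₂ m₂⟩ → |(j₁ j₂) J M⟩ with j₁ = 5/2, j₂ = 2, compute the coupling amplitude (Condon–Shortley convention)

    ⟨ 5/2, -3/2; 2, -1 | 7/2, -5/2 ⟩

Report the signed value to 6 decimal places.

−√(1/63) = -0.125988

j₁+j₂−J=1  J+j₁−j₂=4  J−j₁+j₂=3  j₁+j₂+J+1=9
(j₁±m₁, j₂±m₂, J±M) = (1,4,1,3,1,6)
P² = 2304/7
sum k=0..1:
  [0] +1/48 = 1/48
  [1] −1/36 = -1/36
S = -1/144
C² = P²·S² = 1/63 ; C = -0.125988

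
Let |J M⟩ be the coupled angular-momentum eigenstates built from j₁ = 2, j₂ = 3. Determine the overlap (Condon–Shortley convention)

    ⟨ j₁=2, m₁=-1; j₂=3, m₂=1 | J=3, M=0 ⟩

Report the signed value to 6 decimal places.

√[7·2!2!4!/9! · 1!3!4!2!3!3!] = √(96/5)
  +(−1)^1/∏(1,1,2,3,0,1)! = -1/12  (running -1/12)
  +(−1)^2/∏(2,0,1,2,1,2)! = 1/8  (running 1/24)
⟨..|..⟩ = √(96/5)·(1/24) = +0.182574

+0.182574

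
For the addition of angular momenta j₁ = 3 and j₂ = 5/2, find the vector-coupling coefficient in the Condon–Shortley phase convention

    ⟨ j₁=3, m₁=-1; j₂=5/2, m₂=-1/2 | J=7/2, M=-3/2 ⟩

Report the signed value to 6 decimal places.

√[8·2!4!3!/10! · 2!4!2!3!2!5!] = √(3072/35)
  +(−1)^0/∏(0,2,4,2,0,1)! = 1/96  (running 1/96)
  +(−1)^1/∏(1,1,3,1,1,2)! = -1/12  (running -7/96)
  +(−1)^2/∏(2,0,2,0,2,3)! = 1/48  (running -5/96)
⟨..|..⟩ = √(3072/35)·(-5/96) = -0.487950

-0.487950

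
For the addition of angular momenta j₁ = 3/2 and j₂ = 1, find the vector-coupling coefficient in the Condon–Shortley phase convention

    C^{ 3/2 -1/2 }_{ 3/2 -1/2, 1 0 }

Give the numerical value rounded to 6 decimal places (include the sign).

√[4·1!2!1!/5! · 1!2!1!1!1!2!] = √(4/15)
  +(−1)^0/∏(0,1,2,1,0,0)! = 1/2  (running 1/2)
  +(−1)^1/∏(1,0,1,0,1,1)! = -1  (running -1/2)
⟨..|..⟩ = √(4/15)·(-1/2) = -0.258199

-0.258199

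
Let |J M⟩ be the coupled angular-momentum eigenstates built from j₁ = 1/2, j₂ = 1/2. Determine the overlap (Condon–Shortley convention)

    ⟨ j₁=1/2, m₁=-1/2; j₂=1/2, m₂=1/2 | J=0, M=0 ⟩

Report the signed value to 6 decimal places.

√[1·1!0!0!/2! · 0!1!1!0!0!0!] = √(1/2)
  +(−1)^1/∏(1,0,0,0,0,0)! = -1  (running -1)
⟨..|..⟩ = √(1/2)·(-1) = -0.707107

-0.707107  (= −√(1/2))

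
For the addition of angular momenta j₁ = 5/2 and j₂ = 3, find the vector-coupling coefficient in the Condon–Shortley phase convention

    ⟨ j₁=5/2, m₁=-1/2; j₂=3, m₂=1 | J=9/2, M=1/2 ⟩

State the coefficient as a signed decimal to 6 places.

-0.480500

j₁+j₂−J=1  J+j₁−j₂=4  J−j₁+j₂=5  j₁+j₂+J+1=11
(j₁±m₁, j₂±m₂, J±M) = (2,3,4,2,5,4)
P² = 92160/77
sum k=0..1:
  [0] +1/144 = 1/144
  [1] −1/48 = -1/48
S = -1/72
C² = P²·S² = 160/693 ; C = -0.480500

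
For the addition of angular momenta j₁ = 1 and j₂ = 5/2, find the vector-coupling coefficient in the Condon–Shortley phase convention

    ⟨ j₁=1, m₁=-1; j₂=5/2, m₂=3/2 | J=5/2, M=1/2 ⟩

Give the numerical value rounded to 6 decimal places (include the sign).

-0.676123  (= −√(16/35))

j₁+j₂−J=1  J+j₁−j₂=1  J−j₁+j₂=4  j₁+j₂+J+1=7
(j₁±m₁, j₂±m₂, J±M) = (0,2,4,1,3,2)
P² = 576/35
sum k=1..1:
  [1] −1/6 = -1/6
S = -1/6
C² = P²·S² = 16/35 ; C = -0.676123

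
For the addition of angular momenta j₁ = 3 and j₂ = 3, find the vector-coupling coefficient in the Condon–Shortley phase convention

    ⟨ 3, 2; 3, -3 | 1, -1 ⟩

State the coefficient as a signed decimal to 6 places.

+0.327327

j₁+j₂−J=5  J+j₁−j₂=1  J−j₁+j₂=1  j₁+j₂+J+1=8
(j₁±m₁, j₂±m₂, J±M) = (5,1,0,6,0,2)
P² = 10800/7
sum k=0..0:
  [0] +1/120 = 1/120
S = 1/120
C² = P²·S² = 3/28 ; C = +0.327327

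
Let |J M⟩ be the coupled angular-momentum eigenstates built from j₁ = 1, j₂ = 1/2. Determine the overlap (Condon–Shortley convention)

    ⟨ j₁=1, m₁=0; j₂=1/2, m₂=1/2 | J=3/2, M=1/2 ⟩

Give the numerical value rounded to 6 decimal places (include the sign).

√[4·0!2!1!/4! · 1!1!1!0!2!1!] = √(2/3)
  +(−1)^0/∏(0,0,1,1,1,0)! = 1  (running 1)
⟨..|..⟩ = √(2/3)·(1) = +0.816497

+√(2/3) ≈ +0.816497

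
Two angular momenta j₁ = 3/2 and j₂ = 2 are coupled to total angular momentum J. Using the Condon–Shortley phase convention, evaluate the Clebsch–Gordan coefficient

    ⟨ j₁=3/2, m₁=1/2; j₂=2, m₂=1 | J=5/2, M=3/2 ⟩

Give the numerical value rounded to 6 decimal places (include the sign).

j₁+j₂−J=1  J+j₁−j₂=2  J−j₁+j₂=3  j₁+j₂+J+1=7
(j₁±m₁, j₂±m₂, J±M) = (2,1,3,1,4,1)
P² = 144/35
sum k=0..1:
  [0] +1/6 = 1/6
  [1] −1/4 = -1/4
S = -1/12
C² = P²·S² = 1/35 ; C = -0.169031

−√(1/35) = -0.169031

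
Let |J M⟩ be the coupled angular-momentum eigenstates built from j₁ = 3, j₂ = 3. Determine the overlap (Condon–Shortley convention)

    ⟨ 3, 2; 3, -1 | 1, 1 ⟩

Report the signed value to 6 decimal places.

√[3·5!1!1!/8! · 5!1!2!4!2!0!] = √(720/7)
  +(−1)^1/∏(1,4,0,1,1,0)! = -1/24  (running -1/24)
⟨..|..⟩ = √(720/7)·(-1/24) = -0.422577

-0.422577  (= −√(5/28))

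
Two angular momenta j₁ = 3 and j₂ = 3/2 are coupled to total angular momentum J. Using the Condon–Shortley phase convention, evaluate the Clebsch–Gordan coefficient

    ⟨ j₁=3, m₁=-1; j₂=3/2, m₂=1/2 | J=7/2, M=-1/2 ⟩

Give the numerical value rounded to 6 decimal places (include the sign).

√[8·1!5!2!/9! · 2!4!2!1!3!4!] = √(512/7)
  +(−1)^0/∏(0,1,4,2,1,0)! = 1/48  (running 1/48)
  +(−1)^1/∏(1,0,3,1,2,1)! = -1/12  (running -1/16)
⟨..|..⟩ = √(512/7)·(-1/16) = -0.534522

-0.534522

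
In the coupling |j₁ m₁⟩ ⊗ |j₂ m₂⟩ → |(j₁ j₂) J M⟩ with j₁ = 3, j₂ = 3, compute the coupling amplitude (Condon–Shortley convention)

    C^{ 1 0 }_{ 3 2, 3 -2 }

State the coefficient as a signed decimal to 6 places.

triangle: 5!·1!·1!/8! = 120/40320
(j±m)!: 5!·1!·1!·5!·1!·1! = 14400
prefactor² = (2J+1)·Δ·N² = 900/7
  k=0: +1/(0!·5!·1!·1!·0!·0!) = 1/120
  k=1: −1/(1!·4!·0!·0!·1!·1!) = -1/24
Σ = -1/30  ⇒  CG² = 900/7·(-1/30)² = 1/7
CG = −√(1/7) = -0.377964

−√(1/7) = -0.377964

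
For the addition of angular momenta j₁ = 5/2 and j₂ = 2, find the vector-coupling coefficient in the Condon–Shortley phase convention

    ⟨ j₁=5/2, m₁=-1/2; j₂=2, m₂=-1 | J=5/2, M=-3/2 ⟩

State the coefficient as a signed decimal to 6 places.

-0.414039  (= −√(6/35))

triangle: 2!*3!*2!/8! = 24/40320
(j±m)!: 2!*3!*1!*3!*1!*4! = 1728
prefactor² = (2J+1)*Δ*N² = 216/35
  k=0: +1/(0!*2!*3!*1!*0!*1!) = 1/12
  k=1: −1/(1!*1!*2!*0!*1!*2!) = -1/4
Σ = -1/6  ⇒  CG² = 216/35*(-1/6)² = 6/35
CG = −√(6/35) = -0.414039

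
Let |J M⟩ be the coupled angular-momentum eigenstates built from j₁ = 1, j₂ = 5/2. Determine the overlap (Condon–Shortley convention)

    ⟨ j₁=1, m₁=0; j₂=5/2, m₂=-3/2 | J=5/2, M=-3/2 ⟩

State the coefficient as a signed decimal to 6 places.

+0.507093  (= +√(9/35))

√[6·1!1!4!/7! · 1!1!1!4!1!4!] = √(576/35)
  +(−1)^0/∏(0,1,1,1,0,3)! = 1/6  (running 1/6)
  +(−1)^1/∏(1,0,0,0,1,4)! = -1/24  (running 1/8)
⟨..|..⟩ = √(576/35)·(1/8) = +0.507093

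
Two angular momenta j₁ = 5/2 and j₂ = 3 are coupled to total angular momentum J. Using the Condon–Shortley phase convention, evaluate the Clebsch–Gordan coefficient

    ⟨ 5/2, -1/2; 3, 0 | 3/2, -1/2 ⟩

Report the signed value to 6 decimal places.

√[4·4!1!2!/8! · 2!3!3!3!1!2!] = √(144/35)
  +(−1)^2/∏(2,2,1,1,0,1)! = 1/4  (running 1/4)
  +(−1)^3/∏(3,1,0,0,1,2)! = -1/12  (running 1/6)
⟨..|..⟩ = √(144/35)·(1/6) = +0.338062

+0.338062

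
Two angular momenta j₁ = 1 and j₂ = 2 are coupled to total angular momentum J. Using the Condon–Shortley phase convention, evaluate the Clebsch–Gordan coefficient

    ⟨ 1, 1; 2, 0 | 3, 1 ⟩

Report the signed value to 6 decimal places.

+√(2/5) = +0.632456

√[7·0!2!4!/7! · 2!0!2!2!4!2!] = √(128/5)
  +(−1)^0/∏(0,0,0,2,2,2)! = 1/8  (running 1/8)
⟨..|..⟩ = √(128/5)·(1/8) = +0.632456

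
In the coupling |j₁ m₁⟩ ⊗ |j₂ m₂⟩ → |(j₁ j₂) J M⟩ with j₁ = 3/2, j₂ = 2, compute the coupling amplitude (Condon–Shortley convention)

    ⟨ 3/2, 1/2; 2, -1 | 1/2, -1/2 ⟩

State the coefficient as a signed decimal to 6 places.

−√(3/10) ≈ -0.547723

√[2·3!0!1!/5! · 2!1!1!3!0!1!] = √(6/5)
  +(−1)^1/∏(1,2,0,0,0,1)! = -1/2  (running -1/2)
⟨..|..⟩ = √(6/5)·(-1/2) = -0.547723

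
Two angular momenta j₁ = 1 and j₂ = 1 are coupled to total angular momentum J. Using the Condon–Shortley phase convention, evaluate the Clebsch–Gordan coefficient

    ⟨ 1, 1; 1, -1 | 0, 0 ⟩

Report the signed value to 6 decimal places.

+√(1/3) ≈ +0.577350

√[1·2!0!0!/3! · 2!0!0!2!0!0!] = √(4/3)
  +(−1)^0/∏(0,2,0,0,0,0)! = 1/2  (running 1/2)
⟨..|..⟩ = √(4/3)·(1/2) = +0.577350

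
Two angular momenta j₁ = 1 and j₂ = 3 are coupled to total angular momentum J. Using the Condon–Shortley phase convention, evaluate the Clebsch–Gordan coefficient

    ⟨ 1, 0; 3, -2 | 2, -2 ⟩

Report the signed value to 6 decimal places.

−√(5/21) ≈ -0.487950

j₁+j₂−J=2  J+j₁−j₂=0  J−j₁+j₂=4  j₁+j₂+J+1=7
(j₁±m₁, j₂±m₂, J±M) = (1,1,1,5,0,4)
P² = 960/7
sum k=1..1:
  [1] −1/24 = -1/24
S = -1/24
C² = P²·S² = 5/21 ; C = -0.487950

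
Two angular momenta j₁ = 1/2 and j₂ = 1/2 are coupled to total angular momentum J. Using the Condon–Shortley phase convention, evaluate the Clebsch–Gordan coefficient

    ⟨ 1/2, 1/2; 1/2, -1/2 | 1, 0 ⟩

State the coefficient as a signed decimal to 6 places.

j₁+j₂−J=0  J+j₁−j₂=1  J−j₁+j₂=1  j₁+j₂+J+1=3
(j₁±m₁, j₂±m₂, J±M) = (1,0,0,1,1,1)
P² = 1/2
sum k=0..0:
  [0] +1/1 = 1
S = 1
C² = P²·S² = 1/2 ; C = +0.707107

+√(1/2) ≈ +0.707107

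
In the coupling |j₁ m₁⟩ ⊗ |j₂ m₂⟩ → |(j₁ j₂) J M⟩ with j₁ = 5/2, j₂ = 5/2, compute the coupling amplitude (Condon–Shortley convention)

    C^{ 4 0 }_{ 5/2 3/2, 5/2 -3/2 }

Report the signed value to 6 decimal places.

√[9·1!4!4!/10! · 4!1!1!4!4!4!] = √(82944/175)
  +(−1)^0/∏(0,1,1,1,3,3)! = 1/36  (running 1/36)
  +(−1)^1/∏(1,0,0,0,4,4)! = -1/576  (running 5/192)
⟨..|..⟩ = √(82944/175)·(5/192) = +0.566947

+0.566947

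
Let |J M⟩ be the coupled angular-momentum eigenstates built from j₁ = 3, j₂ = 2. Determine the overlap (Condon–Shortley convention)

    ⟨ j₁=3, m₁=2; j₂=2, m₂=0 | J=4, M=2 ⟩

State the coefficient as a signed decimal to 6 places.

triangle: 1!*5!*3!/10! = 720/3628800
(j±m)!: 5!*1!*2!*2!*6!*2! = 691200
prefactor² = (2J+1)*Δ*N² = 8640/7
  k=0: +1/(0!*1!*1!*2!*4!*1!) = 1/48
  k=1: −1/(1!*0!*0!*1!*5!*2!) = -1/240
Σ = 1/60  ⇒  CG² = 8640/7*1/60² = 12/35
CG = +√(12/35) = +0.585540

+√(12/35) = +0.585540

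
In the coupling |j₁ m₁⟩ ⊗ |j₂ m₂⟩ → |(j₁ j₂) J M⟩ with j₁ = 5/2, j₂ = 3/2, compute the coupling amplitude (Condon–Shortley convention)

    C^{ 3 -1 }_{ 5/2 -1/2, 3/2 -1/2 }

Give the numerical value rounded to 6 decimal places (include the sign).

j₁+j₂−J=1  J+j₁−j₂=4  J−j₁+j₂=2  j₁+j₂+J+1=8
(j₁±m₁, j₂±m₂, J±M) = (2,3,1,2,2,4)
P² = 48/5
sum k=0..1:
  [0] +1/6 = 1/6
  [1] −1/8 = -1/8
S = 1/24
C² = P²·S² = 1/60 ; C = +0.129099

+0.129099  (= +√(1/60))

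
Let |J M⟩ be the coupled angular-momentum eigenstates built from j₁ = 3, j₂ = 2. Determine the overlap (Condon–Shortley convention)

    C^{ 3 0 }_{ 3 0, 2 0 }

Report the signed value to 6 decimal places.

−√(4/15) = -0.516398

j₁+j₂−J=2  J+j₁−j₂=4  J−j₁+j₂=2  j₁+j₂+J+1=9
(j₁±m₁, j₂±m₂, J±M) = (3,3,2,2,3,3)
P² = 48/5
sum k=0..2:
  [0] +1/24 = 1/24
  [1] −1/4 = -1/4
  [2] +1/24 = 1/24
S = -1/6
C² = P²·S² = 4/15 ; C = -0.516398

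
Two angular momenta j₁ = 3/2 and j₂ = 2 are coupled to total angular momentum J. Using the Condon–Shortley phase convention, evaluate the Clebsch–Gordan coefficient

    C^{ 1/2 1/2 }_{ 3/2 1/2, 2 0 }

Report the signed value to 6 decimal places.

−√(1/5) = -0.447214

triangle: 3!×0!×1!/5! = 6/120
(j±m)!: 2!×1!×2!×2!×1!×0! = 8
prefactor² = (2J+1)×Δ×N² = 4/5
  k=1: −1/(1!×2!×0!×1!×0!×0!) = -1/2
Σ = -1/2  ⇒  CG² = 4/5×(-1/2)² = 1/5
CG = −√(1/5) = -0.447214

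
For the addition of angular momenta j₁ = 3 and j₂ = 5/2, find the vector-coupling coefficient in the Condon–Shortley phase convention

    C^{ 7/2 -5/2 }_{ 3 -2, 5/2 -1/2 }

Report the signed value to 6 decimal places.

−√(2/63) ≈ -0.178174

√[8·2!4!3!/10! · 1!5!2!3!1!6!] = √(4608/7)
  +(−1)^1/∏(1,1,4,1,0,2)! = -1/48  (running -1/48)
  +(−1)^2/∏(2,0,3,0,1,3)! = 1/72  (running -1/144)
⟨..|..⟩ = √(4608/7)·(-1/144) = -0.178174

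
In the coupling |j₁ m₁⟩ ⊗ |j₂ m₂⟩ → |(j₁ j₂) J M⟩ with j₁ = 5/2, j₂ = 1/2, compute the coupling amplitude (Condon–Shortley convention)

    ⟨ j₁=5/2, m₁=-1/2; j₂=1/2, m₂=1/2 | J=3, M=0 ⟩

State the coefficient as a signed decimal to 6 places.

√[7·0!5!1!/7! · 2!3!1!0!3!3!] = √(72)
  +(−1)^0/∏(0,0,3,1,2,0)! = 1/12  (running 1/12)
⟨..|..⟩ = √(72)·(1/12) = +0.707107

+√(1/2) ≈ +0.707107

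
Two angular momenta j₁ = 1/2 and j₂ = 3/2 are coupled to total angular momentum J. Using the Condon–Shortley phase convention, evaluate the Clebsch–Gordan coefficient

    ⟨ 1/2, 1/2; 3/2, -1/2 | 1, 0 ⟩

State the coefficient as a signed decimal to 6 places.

+√(1/2) = +0.707107

triangle: 1!·0!·2!/4! = 2/24
(j±m)!: 1!·0!·1!·2!·1!·1! = 2
prefactor² = (2J+1)·Δ·N² = 1/2
  k=0: +1/(0!·1!·0!·1!·0!·1!) = 1
Σ = 1  ⇒  CG² = 1/2·1² = 1/2
CG = +√(1/2) = +0.707107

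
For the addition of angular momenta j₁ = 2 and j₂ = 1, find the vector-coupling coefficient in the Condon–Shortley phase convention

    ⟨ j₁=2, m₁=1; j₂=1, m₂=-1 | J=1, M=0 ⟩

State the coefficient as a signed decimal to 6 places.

+√(3/10) = +0.547723

√[3·2!2!0!/5! · 3!1!0!2!1!1!] = √(6/5)
  +(−1)^0/∏(0,2,1,0,1,0)! = 1/2  (running 1/2)
⟨..|..⟩ = √(6/5)·(1/2) = +0.547723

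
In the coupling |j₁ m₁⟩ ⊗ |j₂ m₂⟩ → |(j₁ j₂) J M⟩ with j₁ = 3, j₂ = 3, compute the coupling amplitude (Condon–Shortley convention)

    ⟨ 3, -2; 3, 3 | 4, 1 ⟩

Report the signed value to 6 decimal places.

+√(15/77) ≈ +0.441367

j₁+j₂−J=2  J+j₁−j₂=4  J−j₁+j₂=4  j₁+j₂+J+1=11
(j₁±m₁, j₂±m₂, J±M) = (1,5,6,0,5,3)
P² = 1244160/77
sum k=2..2:
  [2] +1/288 = 1/288
S = 1/288
C² = P²·S² = 15/77 ; C = +0.441367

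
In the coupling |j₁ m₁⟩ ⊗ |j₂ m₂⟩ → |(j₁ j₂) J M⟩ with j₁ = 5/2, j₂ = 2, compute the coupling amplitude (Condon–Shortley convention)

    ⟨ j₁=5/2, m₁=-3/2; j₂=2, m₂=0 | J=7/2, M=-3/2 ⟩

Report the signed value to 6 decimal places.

−√(2/7) ≈ -0.534522

j₁+j₂−J=1  J+j₁−j₂=4  J−j₁+j₂=3  j₁+j₂+J+1=9
(j₁±m₁, j₂±m₂, J±M) = (1,4,2,2,2,5)
P² = 512/7
sum k=0..1:
  [0] +1/48 = 1/48
  [1] −1/12 = -1/12
S = -1/16
C² = P²·S² = 2/7 ; C = -0.534522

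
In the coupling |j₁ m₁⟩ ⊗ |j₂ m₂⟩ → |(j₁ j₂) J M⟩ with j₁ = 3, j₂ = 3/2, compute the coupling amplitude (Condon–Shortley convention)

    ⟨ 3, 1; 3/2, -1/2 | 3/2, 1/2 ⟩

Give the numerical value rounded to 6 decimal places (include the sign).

√[4·3!3!0!/7! · 4!2!1!2!2!1!] = √(192/35)
  +(−1)^1/∏(1,2,1,0,2,0)! = -1/4  (running -1/4)
⟨..|..⟩ = √(192/35)·(-1/4) = -0.585540

-0.585540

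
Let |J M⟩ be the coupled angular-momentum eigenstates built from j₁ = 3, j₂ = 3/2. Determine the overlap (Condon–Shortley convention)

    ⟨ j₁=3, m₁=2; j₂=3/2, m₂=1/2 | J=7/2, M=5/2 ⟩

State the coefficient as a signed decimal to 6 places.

triangle: 1!*5!*2!/9! = 240/362880
(j±m)!: 5!*1!*2!*1!*6!*1! = 172800
prefactor² = (2J+1)*Δ*N² = 6400/7
  k=0: +1/(0!*1!*1!*2!*4!*0!) = 1/48
  k=1: −1/(1!*0!*0!*1!*5!*1!) = -1/120
Σ = 1/80  ⇒  CG² = 6400/7*1/80² = 1/7
CG = +√(1/7) = +0.377964

+0.377964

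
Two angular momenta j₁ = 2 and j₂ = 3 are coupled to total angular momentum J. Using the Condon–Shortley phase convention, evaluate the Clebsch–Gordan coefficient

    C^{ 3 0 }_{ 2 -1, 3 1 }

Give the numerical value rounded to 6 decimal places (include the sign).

+√(1/30) ≈ +0.182574

triangle: 2!·2!·4!/9! = 96/362880
(j±m)!: 1!·3!·4!·2!·3!·3! = 10368
prefactor² = (2J+1)·Δ·N² = 96/5
  k=1: −1/(1!·1!·2!·3!·0!·1!) = -1/12
  k=2: +1/(2!·0!·1!·2!·1!·2!) = 1/8
Σ = 1/24  ⇒  CG² = 96/5·1/24² = 1/30
CG = +√(1/30) = +0.182574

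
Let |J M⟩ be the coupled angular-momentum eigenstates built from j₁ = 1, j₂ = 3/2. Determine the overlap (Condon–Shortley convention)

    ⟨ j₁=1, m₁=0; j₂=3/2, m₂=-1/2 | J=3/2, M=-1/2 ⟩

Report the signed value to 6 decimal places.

+√(1/15) = +0.258199

j₁+j₂−J=1  J+j₁−j₂=1  J−j₁+j₂=2  j₁+j₂+J+1=5
(j₁±m₁, j₂±m₂, J±M) = (1,1,1,2,1,2)
P² = 4/15
sum k=0..1:
  [0] +1/1 = 1
  [1] −1/2 = -1/2
S = 1/2
C² = P²·S² = 1/15 ; C = +0.258199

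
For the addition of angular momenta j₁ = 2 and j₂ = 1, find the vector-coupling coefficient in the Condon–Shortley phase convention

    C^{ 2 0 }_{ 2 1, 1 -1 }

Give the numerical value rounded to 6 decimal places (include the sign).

+0.707107

√[5·1!3!1!/6! · 3!1!0!2!2!2!] = √(2)
  +(−1)^0/∏(0,1,1,0,2,1)! = 1/2  (running 1/2)
⟨..|..⟩ = √(2)·(1/2) = +0.707107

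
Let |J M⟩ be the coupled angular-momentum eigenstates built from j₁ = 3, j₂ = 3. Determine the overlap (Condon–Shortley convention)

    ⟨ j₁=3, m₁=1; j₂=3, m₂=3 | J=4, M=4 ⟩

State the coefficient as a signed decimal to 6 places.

+0.522233

√[9·2!4!4!/11! · 4!2!6!0!8!0!] = √(3981312/11)
  +(−1)^2/∏(2,0,0,4,4,0)! = 1/1152  (running 1/1152)
⟨..|..⟩ = √(3981312/11)·(1/1152) = +0.522233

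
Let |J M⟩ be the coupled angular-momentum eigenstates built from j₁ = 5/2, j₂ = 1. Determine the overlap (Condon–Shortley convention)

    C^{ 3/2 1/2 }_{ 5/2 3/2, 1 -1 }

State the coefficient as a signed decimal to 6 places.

+0.632456

triangle: 2!×3!×0!/6! = 12/720
(j±m)!: 4!×1!×0!×2!×2!×1! = 96
prefactor² = (2J+1)×Δ×N² = 32/5
  k=0: +1/(0!×2!×1!×0!×2!×0!) = 1/4
Σ = 1/4  ⇒  CG² = 32/5×1/4² = 2/5
CG = +√(2/5) = +0.632456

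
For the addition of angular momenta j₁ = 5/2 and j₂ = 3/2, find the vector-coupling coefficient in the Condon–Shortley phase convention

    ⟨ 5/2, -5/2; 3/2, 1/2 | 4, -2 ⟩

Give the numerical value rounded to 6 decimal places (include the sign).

+√(3/28) = +0.327327

√[9·0!5!3!/9! · 0!5!2!1!2!6!] = √(43200/7)
  +(−1)^0/∏(0,0,5,2,0,1)! = 1/240  (running 1/240)
⟨..|..⟩ = √(43200/7)·(1/240) = +0.327327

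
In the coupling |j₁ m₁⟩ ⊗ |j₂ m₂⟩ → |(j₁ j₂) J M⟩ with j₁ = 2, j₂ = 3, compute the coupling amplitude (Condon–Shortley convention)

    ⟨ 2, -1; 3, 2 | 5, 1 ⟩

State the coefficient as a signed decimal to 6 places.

+√(4/35) = +0.338062

triangle: 0!×4!×6!/11! = 17280/39916800
(j±m)!: 1!×3!×5!×1!×6!×4! = 12441600
prefactor² = (2J+1)×Δ×N² = 414720/7
  k=0: +1/(0!×0!×3!×5!×1!×1!) = 1/720
Σ = 1/720  ⇒  CG² = 414720/7×1/720² = 4/35
CG = +√(4/35) = +0.338062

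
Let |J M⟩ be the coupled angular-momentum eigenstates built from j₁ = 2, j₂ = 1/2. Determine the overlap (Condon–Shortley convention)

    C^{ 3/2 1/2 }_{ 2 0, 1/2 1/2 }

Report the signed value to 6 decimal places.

j₁+j₂−J=1  J+j₁−j₂=3  J−j₁+j₂=0  j₁+j₂+J+1=5
(j₁±m₁, j₂±m₂, J±M) = (2,2,1,0,2,1)
P² = 8/5
sum k=1..1:
  [1] −1/2 = -1/2
S = -1/2
C² = P²·S² = 2/5 ; C = -0.632456

−√(2/5) = -0.632456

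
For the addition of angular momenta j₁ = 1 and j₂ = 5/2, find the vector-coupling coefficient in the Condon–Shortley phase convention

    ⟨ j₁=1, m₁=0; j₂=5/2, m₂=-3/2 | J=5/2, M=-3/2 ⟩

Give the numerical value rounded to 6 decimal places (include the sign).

+√(9/35) ≈ +0.507093

√[6·1!1!4!/7! · 1!1!1!4!1!4!] = √(576/35)
  +(−1)^0/∏(0,1,1,1,0,3)! = 1/6  (running 1/6)
  +(−1)^1/∏(1,0,0,0,1,4)! = -1/24  (running 1/8)
⟨..|..⟩ = √(576/35)·(1/8) = +0.507093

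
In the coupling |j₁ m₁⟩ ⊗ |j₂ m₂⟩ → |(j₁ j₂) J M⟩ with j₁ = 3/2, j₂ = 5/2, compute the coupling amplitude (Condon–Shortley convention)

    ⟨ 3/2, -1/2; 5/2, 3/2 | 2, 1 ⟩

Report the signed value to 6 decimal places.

j₁+j₂−J=2  J+j₁−j₂=1  J−j₁+j₂=3  j₁+j₂+J+1=7
(j₁±m₁, j₂±m₂, J±M) = (1,2,4,1,3,1)
P² = 24/7
sum k=1..2:
  [1] −1/6 = -1/6
  [2] +1/4 = 1/4
S = 1/12
C² = P²·S² = 1/42 ; C = +0.154303

+0.154303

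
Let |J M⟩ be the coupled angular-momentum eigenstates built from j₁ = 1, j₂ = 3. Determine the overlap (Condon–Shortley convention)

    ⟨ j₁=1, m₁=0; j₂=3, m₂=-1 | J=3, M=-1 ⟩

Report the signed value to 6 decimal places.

√[7·1!1!5!/8! · 1!1!2!4!2!4!] = √(48)
  +(−1)^0/∏(0,1,1,2,0,3)! = 1/12  (running 1/12)
  +(−1)^1/∏(1,0,0,1,1,4)! = -1/24  (running 1/24)
⟨..|..⟩ = √(48)·(1/24) = +0.288675

+√(1/12) ≈ +0.288675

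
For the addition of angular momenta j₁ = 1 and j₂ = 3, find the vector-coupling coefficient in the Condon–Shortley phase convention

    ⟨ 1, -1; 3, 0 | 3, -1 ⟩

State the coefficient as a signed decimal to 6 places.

−√(1/2) = -0.707107

√[7·1!1!5!/8! · 0!2!3!3!2!4!] = √(72)
  +(−1)^1/∏(1,0,1,2,0,3)! = -1/12  (running -1/12)
⟨..|..⟩ = √(72)·(-1/12) = -0.707107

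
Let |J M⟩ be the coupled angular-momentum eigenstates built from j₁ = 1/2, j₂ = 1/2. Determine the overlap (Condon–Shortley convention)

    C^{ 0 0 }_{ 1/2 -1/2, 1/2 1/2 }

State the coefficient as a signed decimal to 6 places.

−√(1/2) ≈ -0.707107

j₁+j₂−J=1  J+j₁−j₂=0  J−j₁+j₂=0  j₁+j₂+J+1=2
(j₁±m₁, j₂±m₂, J±M) = (0,1,1,0,0,0)
P² = 1/2
sum k=1..1:
  [1] −1/1 = -1
S = -1
C² = P²·S² = 1/2 ; C = -0.707107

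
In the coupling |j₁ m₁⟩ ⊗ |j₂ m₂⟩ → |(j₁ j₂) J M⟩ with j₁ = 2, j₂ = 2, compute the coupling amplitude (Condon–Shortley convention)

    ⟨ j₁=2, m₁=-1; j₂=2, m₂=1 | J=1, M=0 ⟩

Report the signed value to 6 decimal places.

+0.316228  (= +√(1/10))

j₁+j₂−J=3  J+j₁−j₂=1  J−j₁+j₂=1  j₁+j₂+J+1=6
(j₁±m₁, j₂±m₂, J±M) = (1,3,3,1,1,1)
P² = 9/10
sum k=2..3:
  [2] +1/2 = 1/2
  [3] −1/6 = -1/6
S = 1/3
C² = P²·S² = 1/10 ; C = +0.316228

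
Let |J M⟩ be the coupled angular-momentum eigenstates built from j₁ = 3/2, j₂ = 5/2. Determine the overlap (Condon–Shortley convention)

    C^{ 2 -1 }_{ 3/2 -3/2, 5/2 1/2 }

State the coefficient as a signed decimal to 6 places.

√[5·2!1!3!/7! · 0!3!3!2!1!3!] = √(36/7)
  +(−1)^2/∏(2,0,1,1,0,2)! = 1/4  (running 1/4)
⟨..|..⟩ = √(36/7)·(1/4) = +0.566947

+√(9/28) = +0.566947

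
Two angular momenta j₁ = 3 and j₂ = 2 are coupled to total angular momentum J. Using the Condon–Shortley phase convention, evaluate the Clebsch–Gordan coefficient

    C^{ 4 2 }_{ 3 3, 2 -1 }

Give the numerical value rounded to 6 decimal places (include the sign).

j₁+j₂−J=1  J+j₁−j₂=5  J−j₁+j₂=3  j₁+j₂+J+1=10
(j₁±m₁, j₂±m₂, J±M) = (6,0,1,3,6,2)
P² = 77760/7
sum k=0..0:
  [0] +1/240 = 1/240
S = 1/240
C² = P²·S² = 27/140 ; C = +0.439155

+√(27/140) ≈ +0.439155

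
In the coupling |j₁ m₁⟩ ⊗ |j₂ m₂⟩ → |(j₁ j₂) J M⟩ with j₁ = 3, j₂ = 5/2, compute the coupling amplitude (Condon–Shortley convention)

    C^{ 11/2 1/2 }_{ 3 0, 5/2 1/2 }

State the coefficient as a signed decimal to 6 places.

√[12·0!6!5!/12! · 3!3!3!2!6!5!] = √(6220800/77)
  +(−1)^0/∏(0,0,3,3,3,2)! = 1/432  (running 1/432)
⟨..|..⟩ = √(6220800/77)·(1/432) = +0.657952

+√(100/231) = +0.657952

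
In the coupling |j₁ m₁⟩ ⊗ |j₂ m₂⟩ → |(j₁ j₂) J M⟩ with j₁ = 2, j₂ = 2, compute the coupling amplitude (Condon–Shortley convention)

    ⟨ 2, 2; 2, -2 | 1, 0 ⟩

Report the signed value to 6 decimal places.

√[3·3!1!1!/6! · 4!0!0!4!1!1!] = √(72/5)
  +(−1)^0/∏(0,3,0,0,1,1)! = 1/6  (running 1/6)
⟨..|..⟩ = √(72/5)·(1/6) = +0.632456

+0.632456  (= +√(2/5))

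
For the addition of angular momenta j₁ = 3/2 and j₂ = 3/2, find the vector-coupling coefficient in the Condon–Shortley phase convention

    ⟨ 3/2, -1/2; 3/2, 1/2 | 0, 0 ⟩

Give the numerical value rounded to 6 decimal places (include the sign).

j₁+j₂−J=3  J+j₁−j₂=0  J−j₁+j₂=0  j₁+j₂+J+1=4
(j₁±m₁, j₂±m₂, J±M) = (1,2,2,1,0,0)
P² = 1
sum k=2..2:
  [2] +1/2 = 1/2
S = 1/2
C² = P²·S² = 1/4 ; C = +0.500000

+0.500000  (= +√(1/4))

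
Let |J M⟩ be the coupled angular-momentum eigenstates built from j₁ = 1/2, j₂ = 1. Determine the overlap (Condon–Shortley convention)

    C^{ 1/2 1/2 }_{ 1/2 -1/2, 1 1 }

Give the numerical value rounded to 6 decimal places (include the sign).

-0.816497  (= −√(2/3))

√[2·1!0!1!/3! · 0!1!2!0!1!0!] = √(2/3)
  +(−1)^1/∏(1,0,0,1,0,0)! = -1  (running -1)
⟨..|..⟩ = √(2/3)·(-1) = -0.816497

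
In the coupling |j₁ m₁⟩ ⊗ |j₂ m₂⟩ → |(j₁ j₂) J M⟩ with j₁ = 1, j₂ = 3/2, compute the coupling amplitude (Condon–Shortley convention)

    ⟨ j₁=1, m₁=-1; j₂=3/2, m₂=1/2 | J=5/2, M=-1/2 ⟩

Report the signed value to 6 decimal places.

j₁+j₂−J=0  J+j₁−j₂=2  J−j₁+j₂=3  j₁+j₂+J+1=6
(j₁±m₁, j₂±m₂, J±M) = (0,2,2,1,2,3)
P² = 24/5
sum k=0..0:
  [0] +1/4 = 1/4
S = 1/4
C² = P²·S² = 3/10 ; C = +0.547723

+√(3/10) ≈ +0.547723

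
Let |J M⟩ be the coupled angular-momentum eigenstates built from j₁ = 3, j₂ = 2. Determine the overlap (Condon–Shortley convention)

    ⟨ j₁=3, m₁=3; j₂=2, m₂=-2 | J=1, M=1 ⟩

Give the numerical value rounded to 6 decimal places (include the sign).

+0.654654  (= +√(3/7))

√[3·4!2!0!/7! · 6!0!0!4!2!0!] = √(6912/7)
  +(−1)^0/∏(0,4,0,0,2,0)! = 1/48  (running 1/48)
⟨..|..⟩ = √(6912/7)·(1/48) = +0.654654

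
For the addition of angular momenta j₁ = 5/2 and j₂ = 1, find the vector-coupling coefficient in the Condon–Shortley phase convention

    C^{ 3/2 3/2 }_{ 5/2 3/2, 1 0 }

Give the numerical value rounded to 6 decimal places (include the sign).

j₁+j₂−J=2  J+j₁−j₂=3  J−j₁+j₂=0  j₁+j₂+J+1=6
(j₁±m₁, j₂±m₂, J±M) = (4,1,1,1,3,0)
P² = 48/5
sum k=1..1:
  [1] −1/6 = -1/6
S = -1/6
C² = P²·S² = 4/15 ; C = -0.516398

−√(4/15) = -0.516398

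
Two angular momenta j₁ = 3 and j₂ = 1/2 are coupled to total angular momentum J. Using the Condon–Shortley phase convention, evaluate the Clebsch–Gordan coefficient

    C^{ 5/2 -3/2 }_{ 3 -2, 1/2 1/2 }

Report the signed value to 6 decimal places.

√[6·1!5!0!/7! · 1!5!1!0!1!4!] = √(2880/7)
  +(−1)^1/∏(1,0,4,0,1,0)! = -1/24  (running -1/24)
⟨..|..⟩ = √(2880/7)·(-1/24) = -0.845154

−√(5/7) ≈ -0.845154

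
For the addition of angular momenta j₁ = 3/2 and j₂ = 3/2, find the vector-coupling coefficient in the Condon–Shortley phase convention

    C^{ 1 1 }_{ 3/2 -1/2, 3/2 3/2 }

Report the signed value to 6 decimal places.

+0.547723

√[3·2!1!1!/5! · 1!2!3!0!2!0!] = √(6/5)
  +(−1)^2/∏(2,0,0,1,1,0)! = 1/2  (running 1/2)
⟨..|..⟩ = √(6/5)·(1/2) = +0.547723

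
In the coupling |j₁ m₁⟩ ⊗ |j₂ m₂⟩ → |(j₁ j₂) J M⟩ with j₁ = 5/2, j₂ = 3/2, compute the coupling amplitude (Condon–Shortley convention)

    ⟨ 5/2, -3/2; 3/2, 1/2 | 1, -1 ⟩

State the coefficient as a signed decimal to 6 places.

triangle: 3!×2!×0!/6! = 12/720
(j±m)!: 1!×4!×2!×1!×0!×2! = 96
prefactor² = (2J+1)×Δ×N² = 24/5
  k=2: +1/(2!×1!×2!×0!×0!×0!) = 1/4
Σ = 1/4  ⇒  CG² = 24/5×1/4² = 3/10
CG = +√(3/10) = +0.547723

+0.547723  (= +√(3/10))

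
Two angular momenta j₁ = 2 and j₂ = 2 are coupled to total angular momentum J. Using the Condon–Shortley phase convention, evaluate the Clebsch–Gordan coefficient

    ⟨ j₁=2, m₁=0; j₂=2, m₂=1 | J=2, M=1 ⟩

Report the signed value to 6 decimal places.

√[5·2!2!2!/7! · 2!2!3!1!3!1!] = √(8/7)
  +(−1)^1/∏(1,1,1,2,1,0)! = -1/2  (running -1/2)
  +(−1)^2/∏(2,0,0,1,2,1)! = 1/4  (running -1/4)
⟨..|..⟩ = √(8/7)·(-1/4) = -0.267261

−√(1/14) ≈ -0.267261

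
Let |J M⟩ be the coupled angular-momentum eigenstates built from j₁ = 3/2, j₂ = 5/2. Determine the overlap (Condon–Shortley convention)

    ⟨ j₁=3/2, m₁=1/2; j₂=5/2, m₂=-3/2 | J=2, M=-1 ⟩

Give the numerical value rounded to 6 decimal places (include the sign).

+√(1/42) ≈ +0.154303

√[5·2!1!3!/7! · 2!1!1!4!1!3!] = √(24/7)
  +(−1)^0/∏(0,2,1,1,0,2)! = 1/4  (running 1/4)
  +(−1)^1/∏(1,1,0,0,1,3)! = -1/6  (running 1/12)
⟨..|..⟩ = √(24/7)·(1/12) = +0.154303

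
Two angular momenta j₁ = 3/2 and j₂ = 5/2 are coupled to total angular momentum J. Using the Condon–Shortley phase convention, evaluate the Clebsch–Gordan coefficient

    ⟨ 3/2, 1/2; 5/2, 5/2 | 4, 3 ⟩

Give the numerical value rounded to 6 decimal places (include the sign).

+0.612372  (= +√(3/8))

triangle: 0!×3!×5!/9! = 720/362880
(j±m)!: 2!×1!×5!×0!×7!×1! = 1209600
prefactor² = (2J+1)×Δ×N² = 21600
  k=0: +1/(0!×0!×1!×5!×2!×0!) = 1/240
Σ = 1/240  ⇒  CG² = 21600×1/240² = 3/8
CG = +√(3/8) = +0.612372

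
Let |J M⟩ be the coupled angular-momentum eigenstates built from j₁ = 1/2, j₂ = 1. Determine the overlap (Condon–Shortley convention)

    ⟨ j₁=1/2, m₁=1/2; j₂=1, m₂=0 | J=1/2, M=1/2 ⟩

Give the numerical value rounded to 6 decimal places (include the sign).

+0.577350

√[2·1!0!1!/3! · 1!0!1!1!1!0!] = √(1/3)
  +(−1)^0/∏(0,1,0,1,0,0)! = 1  (running 1)
⟨..|..⟩ = √(1/3)·(1) = +0.577350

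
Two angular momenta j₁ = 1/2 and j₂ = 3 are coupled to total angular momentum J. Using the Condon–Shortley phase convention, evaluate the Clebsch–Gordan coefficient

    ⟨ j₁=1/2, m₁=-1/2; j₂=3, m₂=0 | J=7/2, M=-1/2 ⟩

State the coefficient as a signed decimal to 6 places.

+√(4/7) ≈ +0.755929

triangle: 0!·1!·6!/8! = 720/40320
(j±m)!: 0!·1!·3!·3!·3!·4! = 5184
prefactor² = (2J+1)·Δ·N² = 5184/7
  k=0: +1/(0!·0!·1!·3!·0!·3!) = 1/36
Σ = 1/36  ⇒  CG² = 5184/7·1/36² = 4/7
CG = +√(4/7) = +0.755929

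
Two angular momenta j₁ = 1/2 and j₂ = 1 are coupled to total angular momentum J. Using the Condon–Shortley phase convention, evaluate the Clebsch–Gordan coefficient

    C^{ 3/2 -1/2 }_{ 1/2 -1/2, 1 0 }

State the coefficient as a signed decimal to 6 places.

+0.816497

√[4·0!1!2!/4! · 0!1!1!1!1!2!] = √(2/3)
  +(−1)^0/∏(0,0,1,1,0,1)! = 1  (running 1)
⟨..|..⟩ = √(2/3)·(1) = +0.816497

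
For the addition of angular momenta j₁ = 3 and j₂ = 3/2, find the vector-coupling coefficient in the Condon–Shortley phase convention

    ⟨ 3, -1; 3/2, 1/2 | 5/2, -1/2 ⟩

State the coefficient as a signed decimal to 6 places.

-0.119523  (= −√(1/70))

triangle: 2!×4!×1!/8! = 48/40320
(j±m)!: 2!×4!×2!×1!×2!×3! = 1152
prefactor² = (2J+1)×Δ×N² = 288/35
  k=1: −1/(1!×1!×3!×1!×1!×0!) = -1/6
  k=2: +1/(2!×0!×2!×0!×2!×1!) = 1/8
Σ = -1/24  ⇒  CG² = 288/35×(-1/24)² = 1/70
CG = −√(1/70) = -0.119523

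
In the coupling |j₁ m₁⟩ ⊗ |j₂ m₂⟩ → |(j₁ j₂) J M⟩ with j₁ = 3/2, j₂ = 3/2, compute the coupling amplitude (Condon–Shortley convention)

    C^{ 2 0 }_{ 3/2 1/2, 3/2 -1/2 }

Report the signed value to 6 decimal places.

+√(1/4) = +0.500000

j₁+j₂−J=1  J+j₁−j₂=2  J−j₁+j₂=2  j₁+j₂+J+1=6
(j₁±m₁, j₂±m₂, J±M) = (2,1,1,2,2,2)
P² = 4/9
sum k=0..1:
  [0] +1/1 = 1
  [1] −1/4 = -1/4
S = 3/4
C² = P²·S² = 1/4 ; C = +0.500000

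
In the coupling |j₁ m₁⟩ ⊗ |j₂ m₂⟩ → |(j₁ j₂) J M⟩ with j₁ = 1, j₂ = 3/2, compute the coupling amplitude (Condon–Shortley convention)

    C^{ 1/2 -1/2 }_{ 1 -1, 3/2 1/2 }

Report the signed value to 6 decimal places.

triangle: 2!×0!×1!/4! = 2/24
(j±m)!: 0!×2!×2!×1!×0!×1! = 4
prefactor² = (2J+1)×Δ×N² = 2/3
  k=2: +1/(2!×0!×0!×0!×0!×1!) = 1/2
Σ = 1/2  ⇒  CG² = 2/3×1/2² = 1/6
CG = +√(1/6) = +0.408248

+√(1/6) = +0.408248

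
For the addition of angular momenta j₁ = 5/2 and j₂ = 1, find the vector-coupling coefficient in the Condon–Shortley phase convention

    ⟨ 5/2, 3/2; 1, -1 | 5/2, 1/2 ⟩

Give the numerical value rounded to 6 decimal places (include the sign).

+√(16/35) = +0.676123

√[6·1!4!1!/7! · 4!1!0!2!3!2!] = √(576/35)
  +(−1)^0/∏(0,1,1,0,3,1)! = 1/6  (running 1/6)
⟨..|..⟩ = √(576/35)·(1/6) = +0.676123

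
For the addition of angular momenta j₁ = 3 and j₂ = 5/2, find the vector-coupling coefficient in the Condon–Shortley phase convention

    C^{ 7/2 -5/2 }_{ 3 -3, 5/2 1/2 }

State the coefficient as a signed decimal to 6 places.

triangle: 2!·4!·3!/10! = 288/3628800
(j±m)!: 0!·6!·3!·2!·1!·6! = 6220800
prefactor² = (2J+1)·Δ·N² = 27648/7
  k=2: +1/(2!·0!·4!·1!·0!·2!) = 1/96
Σ = 1/96  ⇒  CG² = 27648/7·1/96² = 3/7
CG = +√(3/7) = +0.654654

+√(3/7) = +0.654654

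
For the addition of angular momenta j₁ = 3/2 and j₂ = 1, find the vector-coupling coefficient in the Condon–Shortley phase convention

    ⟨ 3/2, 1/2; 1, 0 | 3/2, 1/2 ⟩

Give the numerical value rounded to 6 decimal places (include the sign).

+0.258199  (= +√(1/15))

triangle: 1!·2!·1!/5! = 2/120
(j±m)!: 2!·1!·1!·1!·2!·1! = 4
prefactor² = (2J+1)·Δ·N² = 4/15
  k=0: +1/(0!·1!·1!·1!·1!·0!) = 1
  k=1: −1/(1!·0!·0!·0!·2!·1!) = -1/2
Σ = 1/2  ⇒  CG² = 4/15·1/2² = 1/15
CG = +√(1/15) = +0.258199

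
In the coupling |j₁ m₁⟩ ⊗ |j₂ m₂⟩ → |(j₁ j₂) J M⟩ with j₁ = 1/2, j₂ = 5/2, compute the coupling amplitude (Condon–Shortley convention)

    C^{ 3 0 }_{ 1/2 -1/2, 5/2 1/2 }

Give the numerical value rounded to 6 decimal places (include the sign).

+0.707107  (= +√(1/2))

j₁+j₂−J=0  J+j₁−j₂=1  J−j₁+j₂=5  j₁+j₂+J+1=7
(j₁±m₁, j₂±m₂, J±M) = (0,1,3,2,3,3)
P² = 72
sum k=0..0:
  [0] +1/12 = 1/12
S = 1/12
C² = P²·S² = 1/2 ; C = +0.707107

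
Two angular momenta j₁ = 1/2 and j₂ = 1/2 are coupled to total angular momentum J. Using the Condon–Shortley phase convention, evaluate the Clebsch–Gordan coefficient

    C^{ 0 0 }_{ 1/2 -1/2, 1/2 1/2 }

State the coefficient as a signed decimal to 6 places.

√[1·1!0!0!/2! · 0!1!1!0!0!0!] = √(1/2)
  +(−1)^1/∏(1,0,0,0,0,0)! = -1  (running -1)
⟨..|..⟩ = √(1/2)·(-1) = -0.707107

-0.707107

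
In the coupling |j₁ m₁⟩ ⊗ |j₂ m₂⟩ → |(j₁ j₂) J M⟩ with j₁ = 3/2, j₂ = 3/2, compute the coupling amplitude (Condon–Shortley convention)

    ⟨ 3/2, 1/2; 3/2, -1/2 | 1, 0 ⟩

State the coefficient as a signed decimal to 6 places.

j₁+j₂−J=2  J+j₁−j₂=1  J−j₁+j₂=1  j₁+j₂+J+1=5
(j₁±m₁, j₂±m₂, J±M) = (2,1,1,2,1,1)
P² = 1/5
sum k=0..1:
  [0] +1/2 = 1/2
  [1] −1/1 = -1
S = -1/2
C² = P²·S² = 1/20 ; C = -0.223607

−√(1/20) = -0.223607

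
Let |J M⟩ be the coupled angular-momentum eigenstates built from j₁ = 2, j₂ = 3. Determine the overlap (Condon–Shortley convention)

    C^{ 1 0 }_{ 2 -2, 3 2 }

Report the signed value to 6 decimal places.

triangle: 4!×0!×2!/7! = 48/5040
(j±m)!: 0!×4!×5!×1!×1!×1! = 2880
prefactor² = (2J+1)×Δ×N² = 576/7
  k=4: +1/(4!×0!×0!×1!×0!×1!) = 1/24
Σ = 1/24  ⇒  CG² = 576/7×1/24² = 1/7
CG = +√(1/7) = +0.377964

+√(1/7) ≈ +0.377964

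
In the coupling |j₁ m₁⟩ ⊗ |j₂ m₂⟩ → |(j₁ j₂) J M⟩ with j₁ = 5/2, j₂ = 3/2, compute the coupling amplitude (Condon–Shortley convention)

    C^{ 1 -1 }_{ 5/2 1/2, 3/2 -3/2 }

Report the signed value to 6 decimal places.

√[3·3!2!0!/6! · 3!2!0!3!0!2!] = √(36/5)
  +(−1)^0/∏(0,3,2,0,0,0)! = 1/12  (running 1/12)
⟨..|..⟩ = √(36/5)·(1/12) = +0.223607

+0.223607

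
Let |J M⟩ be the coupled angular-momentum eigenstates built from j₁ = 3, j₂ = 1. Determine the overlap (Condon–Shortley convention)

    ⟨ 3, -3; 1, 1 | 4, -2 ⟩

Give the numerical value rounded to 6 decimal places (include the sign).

j₁+j₂−J=0  J+j₁−j₂=6  J−j₁+j₂=2  j₁+j₂+J+1=9
(j₁±m₁, j₂±m₂, J±M) = (0,6,2,0,2,6)
P² = 518400/7
sum k=0..0:
  [0] +1/1440 = 1/1440
S = 1/1440
C² = P²·S² = 1/28 ; C = +0.188982

+0.188982  (= +√(1/28))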